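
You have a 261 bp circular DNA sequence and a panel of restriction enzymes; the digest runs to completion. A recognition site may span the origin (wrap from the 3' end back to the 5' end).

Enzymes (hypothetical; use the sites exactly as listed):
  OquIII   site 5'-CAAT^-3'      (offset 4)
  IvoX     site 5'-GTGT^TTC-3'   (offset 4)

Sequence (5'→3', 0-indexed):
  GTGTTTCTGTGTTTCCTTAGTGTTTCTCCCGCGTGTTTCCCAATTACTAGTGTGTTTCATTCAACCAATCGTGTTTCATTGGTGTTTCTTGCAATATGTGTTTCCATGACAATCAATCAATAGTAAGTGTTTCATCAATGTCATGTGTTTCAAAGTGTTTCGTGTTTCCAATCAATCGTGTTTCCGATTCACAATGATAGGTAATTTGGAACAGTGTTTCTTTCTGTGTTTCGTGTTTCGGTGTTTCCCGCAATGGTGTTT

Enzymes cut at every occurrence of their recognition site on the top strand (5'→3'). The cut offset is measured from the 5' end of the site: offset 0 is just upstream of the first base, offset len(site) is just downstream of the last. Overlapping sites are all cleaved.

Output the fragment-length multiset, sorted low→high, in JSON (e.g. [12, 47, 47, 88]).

[4,4,4,5,5,6,7,7,7,8,8,8,9,9,9,10,10,10,11,11,11,11,12,12,13,14,14,22]

Scan for sites:
  OquIII CAAT/4: at [40, 65, 91, 109, 113, 117, 135, 168, 172, 191, 250] ⇒ [44, 69, 95, 113, 117, 121, 139, 172, 176, 195, 254]
  IvoX GTGTTTC/4: at [0, 8, 19, 32, 51, 70, 81, 97, 126, 144, 154, 161, 177, 213, 225, 232, 240] ⇒ [4, 12, 23, 36, 55, 74, 85, 101, 130, 148, 158, 165, 181, 217, 229, 236, 244]

All cut coordinates (distinct, sorted): [4, 12, 23, 36, 44, 55, 69, 74, 85, 95, 101, 113, 117, 121, 130, 139, 148, 158, 165, 172, 176, 181, 195, 217, 229, 236, 244, 254]

Fragment lengths:
  4→12: 8 bp
  12→23: 11 bp
  23→36: 13 bp
  36→44: 8 bp
  44→55: 11 bp
  55→69: 14 bp
  69→74: 5 bp
  74→85: 11 bp
  85→95: 10 bp
  95→101: 6 bp
  101→113: 12 bp
  113→117: 4 bp
  117→121: 4 bp
  121→130: 9 bp
  130→139: 9 bp
  139→148: 9 bp
  148→158: 10 bp
  158→165: 7 bp
  165→172: 7 bp
  172→176: 4 bp
  176→181: 5 bp
  181→195: 14 bp
  195→217: 22 bp
  217→229: 12 bp
  229→236: 7 bp
  236→244: 8 bp
  244→254: 10 bp
  254→4 (wrap): 261-254+4 = 11 bp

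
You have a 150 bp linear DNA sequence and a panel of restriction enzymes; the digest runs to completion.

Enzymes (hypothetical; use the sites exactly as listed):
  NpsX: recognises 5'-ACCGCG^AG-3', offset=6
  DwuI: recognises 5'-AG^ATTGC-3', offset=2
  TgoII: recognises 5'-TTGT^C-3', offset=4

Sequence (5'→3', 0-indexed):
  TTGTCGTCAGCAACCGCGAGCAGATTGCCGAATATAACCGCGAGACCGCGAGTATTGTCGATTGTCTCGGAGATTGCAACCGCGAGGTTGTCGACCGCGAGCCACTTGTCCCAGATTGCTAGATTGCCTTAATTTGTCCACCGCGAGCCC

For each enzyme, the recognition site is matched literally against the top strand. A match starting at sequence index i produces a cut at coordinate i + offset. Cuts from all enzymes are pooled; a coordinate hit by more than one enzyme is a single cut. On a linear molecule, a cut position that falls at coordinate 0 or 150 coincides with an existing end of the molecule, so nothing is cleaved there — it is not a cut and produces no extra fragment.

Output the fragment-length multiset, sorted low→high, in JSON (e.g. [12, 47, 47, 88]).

Site scan:
  NpsX ACCGCGAG/6: at [12, 36, 44, 78, 93, 139] ⇒ [18, 42, 50, 84, 99, 145]
  DwuI AGATTGC/2: at [21, 70, 112, 120] ⇒ [23, 72, 114, 122]
  TgoII TTGTC/4: at [0, 54, 61, 87, 105, 133] ⇒ [4, 58, 65, 91, 109, 137]

All cut coordinates (distinct, sorted): [4, 18, 23, 42, 50, 58, 65, 72, 84, 91, 99, 109, 114, 122, 137, 145]

Fragment lengths:
  [0,4): 4 bp
  [4,18): 14 bp
  [18,23): 5 bp
  [23,42): 19 bp
  [42,50): 8 bp
  [50,58): 8 bp
  [58,65): 7 bp
  [65,72): 7 bp
  [72,84): 12 bp
  [84,91): 7 bp
  [91,99): 8 bp
  [99,109): 10 bp
  [109,114): 5 bp
  [114,122): 8 bp
  [122,137): 15 bp
  [137,145): 8 bp
  [145,150): 5 bp

[4,5,5,5,7,7,7,8,8,8,8,8,10,12,14,15,19]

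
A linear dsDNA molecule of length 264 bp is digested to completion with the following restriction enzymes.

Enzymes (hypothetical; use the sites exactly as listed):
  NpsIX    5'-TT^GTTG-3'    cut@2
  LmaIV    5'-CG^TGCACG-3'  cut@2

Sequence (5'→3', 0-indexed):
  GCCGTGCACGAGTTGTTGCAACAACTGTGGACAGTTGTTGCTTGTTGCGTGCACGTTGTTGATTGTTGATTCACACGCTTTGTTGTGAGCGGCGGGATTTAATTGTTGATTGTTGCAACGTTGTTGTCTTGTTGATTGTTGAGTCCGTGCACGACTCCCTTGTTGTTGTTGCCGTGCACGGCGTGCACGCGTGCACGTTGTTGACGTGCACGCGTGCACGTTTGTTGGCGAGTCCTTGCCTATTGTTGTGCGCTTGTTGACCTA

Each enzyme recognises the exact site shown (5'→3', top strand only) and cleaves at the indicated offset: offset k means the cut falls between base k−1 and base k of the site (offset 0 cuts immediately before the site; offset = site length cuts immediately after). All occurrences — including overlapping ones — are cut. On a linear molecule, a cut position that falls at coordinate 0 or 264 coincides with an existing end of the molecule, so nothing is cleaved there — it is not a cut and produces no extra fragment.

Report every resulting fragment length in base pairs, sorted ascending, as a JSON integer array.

[3,3,4,6,7,7,7,7,7,7,8,8,8,8,8,9,9,9,10,10,11,11,14,17,21,22,23]

Scan for sites:
  NpsIX (TTGTTG, off=2): starts [12, 34, 41, 55, 62, 79, 102, 109, 120, 128, 135, 159, 162, 165, 197, 221, 242, 253] → cuts [14, 36, 43, 57, 64, 81, 104, 111, 122, 130, 137, 161, 164, 167, 199, 223, 244, 255]
  LmaIV (CGTGCACG, off=2): starts [2, 47, 145, 172, 181, 189, 204, 212] → cuts [4, 49, 147, 174, 183, 191, 206, 214]

All cut coordinates (distinct, sorted): [4, 14, 36, 43, 49, 57, 64, 81, 104, 111, 122, 130, 137, 147, 161, 164, 167, 174, 183, 191, 199, 206, 214, 223, 244, 255]

Fragment lengths:
  [0,4): 4 bp
  [4,14): 10 bp
  [14,36): 22 bp
  [36,43): 7 bp
  [43,49): 6 bp
  [49,57): 8 bp
  [57,64): 7 bp
  [64,81): 17 bp
  [81,104): 23 bp
  [104,111): 7 bp
  [111,122): 11 bp
  [122,130): 8 bp
  [130,137): 7 bp
  [137,147): 10 bp
  [147,161): 14 bp
  [161,164): 3 bp
  [164,167): 3 bp
  [167,174): 7 bp
  [174,183): 9 bp
  [183,191): 8 bp
  [191,199): 8 bp
  [199,206): 7 bp
  [206,214): 8 bp
  [214,223): 9 bp
  [223,244): 21 bp
  [244,255): 11 bp
  [255,264): 9 bp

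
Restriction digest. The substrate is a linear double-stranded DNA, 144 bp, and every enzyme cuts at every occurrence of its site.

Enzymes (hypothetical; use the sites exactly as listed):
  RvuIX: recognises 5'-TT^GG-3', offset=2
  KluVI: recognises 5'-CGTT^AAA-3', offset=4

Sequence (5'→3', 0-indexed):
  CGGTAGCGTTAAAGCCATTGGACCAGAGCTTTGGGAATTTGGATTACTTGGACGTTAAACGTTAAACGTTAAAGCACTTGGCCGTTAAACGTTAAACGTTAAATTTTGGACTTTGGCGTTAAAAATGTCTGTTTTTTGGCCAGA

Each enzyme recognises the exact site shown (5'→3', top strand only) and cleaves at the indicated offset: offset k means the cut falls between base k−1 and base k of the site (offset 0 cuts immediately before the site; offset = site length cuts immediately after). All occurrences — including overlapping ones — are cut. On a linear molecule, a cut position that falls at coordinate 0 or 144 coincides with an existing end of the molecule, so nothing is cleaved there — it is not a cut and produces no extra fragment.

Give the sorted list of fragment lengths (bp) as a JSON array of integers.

[6,7,7,7,7,7,7,7,7,7,8,9,9,9,10,13,17]

Site scan:
  RvuIX TTGG/2: at [17, 30, 38, 47, 77, 105, 112, 135] ⇒ [19, 32, 40, 49, 79, 107, 114, 137]
  KluVI CGTTAAA/4: at [6, 52, 59, 66, 82, 89, 96, 116] ⇒ [10, 56, 63, 70, 86, 93, 100, 120]

All cut coordinates (distinct, sorted): [10, 19, 32, 40, 49, 56, 63, 70, 79, 86, 93, 100, 107, 114, 120, 137]

Fragment lengths:
  [0,10): 10 bp
  [10,19): 9 bp
  [19,32): 13 bp
  [32,40): 8 bp
  [40,49): 9 bp
  [49,56): 7 bp
  [56,63): 7 bp
  [63,70): 7 bp
  [70,79): 9 bp
  [79,86): 7 bp
  [86,93): 7 bp
  [93,100): 7 bp
  [100,107): 7 bp
  [107,114): 7 bp
  [114,120): 6 bp
  [120,137): 17 bp
  [137,144): 7 bp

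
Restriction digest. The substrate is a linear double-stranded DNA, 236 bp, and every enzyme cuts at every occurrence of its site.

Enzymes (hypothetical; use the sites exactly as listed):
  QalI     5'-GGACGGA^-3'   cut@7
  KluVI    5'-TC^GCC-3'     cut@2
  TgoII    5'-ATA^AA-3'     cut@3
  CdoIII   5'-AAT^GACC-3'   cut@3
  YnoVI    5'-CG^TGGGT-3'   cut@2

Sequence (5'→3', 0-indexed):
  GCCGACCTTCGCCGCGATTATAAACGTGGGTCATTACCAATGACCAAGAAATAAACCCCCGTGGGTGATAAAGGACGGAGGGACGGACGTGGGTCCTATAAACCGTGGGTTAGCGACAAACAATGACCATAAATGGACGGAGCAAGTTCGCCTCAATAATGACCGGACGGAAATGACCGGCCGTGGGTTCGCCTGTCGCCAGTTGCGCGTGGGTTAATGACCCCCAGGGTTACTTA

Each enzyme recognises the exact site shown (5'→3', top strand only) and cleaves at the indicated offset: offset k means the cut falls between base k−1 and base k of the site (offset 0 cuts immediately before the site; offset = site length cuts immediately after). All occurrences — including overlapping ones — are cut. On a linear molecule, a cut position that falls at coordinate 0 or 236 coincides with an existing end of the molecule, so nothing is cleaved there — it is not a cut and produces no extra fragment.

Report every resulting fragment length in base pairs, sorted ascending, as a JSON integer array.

[2,3,4,5,7,7,7,8,8,8,9,9,9,9,10,10,11,11,11,12,12,12,15,18,19]

Per-enzyme occurrences:
  QalI GGACGGA/7: at [72, 80, 134, 164] ⇒ [79, 87, 141, 171]
  KluVI TCGCC/2: at [8, 147, 188, 195] ⇒ [10, 149, 190, 197]
  TgoII ATAAA/3: at [19, 50, 67, 97, 128] ⇒ [22, 53, 70, 100, 131]
  CdoIII AATGACC/3: at [38, 121, 157, 171, 215] ⇒ [41, 124, 160, 174, 218]
  YnoVI CGTGGGT/2: at [24, 59, 87, 103, 181, 207] ⇒ [26, 61, 89, 105, 183, 209]

Pooled cuts: [10, 22, 26, 41, 53, 61, 70, 79, 87, 89, 100, 105, 124, 131, 141, 149, 160, 171, 174, 183, 190, 197, 209, 218]

Fragment lengths:
  [0,10): 10 bp
  [10,22): 12 bp
  [22,26): 4 bp
  [26,41): 15 bp
  [41,53): 12 bp
  [53,61): 8 bp
  [61,70): 9 bp
  [70,79): 9 bp
  [79,87): 8 bp
  [87,89): 2 bp
  [89,100): 11 bp
  [100,105): 5 bp
  [105,124): 19 bp
  [124,131): 7 bp
  [131,141): 10 bp
  [141,149): 8 bp
  [149,160): 11 bp
  [160,171): 11 bp
  [171,174): 3 bp
  [174,183): 9 bp
  [183,190): 7 bp
  [190,197): 7 bp
  [197,209): 12 bp
  [209,218): 9 bp
  [218,236): 18 bp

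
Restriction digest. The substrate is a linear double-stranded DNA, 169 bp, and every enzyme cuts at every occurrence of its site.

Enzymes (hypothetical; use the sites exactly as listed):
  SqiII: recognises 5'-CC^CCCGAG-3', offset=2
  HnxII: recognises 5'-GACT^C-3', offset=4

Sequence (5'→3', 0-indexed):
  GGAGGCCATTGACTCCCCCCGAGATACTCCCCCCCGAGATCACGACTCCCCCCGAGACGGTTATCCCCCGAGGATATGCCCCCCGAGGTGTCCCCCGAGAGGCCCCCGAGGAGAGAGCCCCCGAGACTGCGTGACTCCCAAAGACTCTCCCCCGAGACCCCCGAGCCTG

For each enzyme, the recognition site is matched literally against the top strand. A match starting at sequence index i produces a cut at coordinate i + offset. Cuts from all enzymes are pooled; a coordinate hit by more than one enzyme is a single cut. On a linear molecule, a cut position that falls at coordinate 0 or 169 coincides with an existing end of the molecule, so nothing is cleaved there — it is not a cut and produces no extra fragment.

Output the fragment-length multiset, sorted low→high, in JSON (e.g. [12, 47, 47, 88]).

Per-enzyme occurrences:
  SqiII CCCCCGAG/2: at [15, 30, 48, 64, 79, 91, 102, 117, 148, 157] ⇒ [17, 32, 50, 66, 81, 93, 104, 119, 150, 159]
  HnxII GACTC/4: at [10, 43, 132, 142] ⇒ [14, 47, 136, 146]

All cut coordinates (distinct, sorted): [14, 17, 32, 47, 50, 66, 81, 93, 104, 119, 136, 146, 150, 159]

Fragment lengths:
  [0,14): 14 bp
  [14,17): 3 bp
  [17,32): 15 bp
  [32,47): 15 bp
  [47,50): 3 bp
  [50,66): 16 bp
  [66,81): 15 bp
  [81,93): 12 bp
  [93,104): 11 bp
  [104,119): 15 bp
  [119,136): 17 bp
  [136,146): 10 bp
  [146,150): 4 bp
  [150,159): 9 bp
  [159,169): 10 bp

[3,3,4,9,10,10,11,12,14,15,15,15,15,16,17]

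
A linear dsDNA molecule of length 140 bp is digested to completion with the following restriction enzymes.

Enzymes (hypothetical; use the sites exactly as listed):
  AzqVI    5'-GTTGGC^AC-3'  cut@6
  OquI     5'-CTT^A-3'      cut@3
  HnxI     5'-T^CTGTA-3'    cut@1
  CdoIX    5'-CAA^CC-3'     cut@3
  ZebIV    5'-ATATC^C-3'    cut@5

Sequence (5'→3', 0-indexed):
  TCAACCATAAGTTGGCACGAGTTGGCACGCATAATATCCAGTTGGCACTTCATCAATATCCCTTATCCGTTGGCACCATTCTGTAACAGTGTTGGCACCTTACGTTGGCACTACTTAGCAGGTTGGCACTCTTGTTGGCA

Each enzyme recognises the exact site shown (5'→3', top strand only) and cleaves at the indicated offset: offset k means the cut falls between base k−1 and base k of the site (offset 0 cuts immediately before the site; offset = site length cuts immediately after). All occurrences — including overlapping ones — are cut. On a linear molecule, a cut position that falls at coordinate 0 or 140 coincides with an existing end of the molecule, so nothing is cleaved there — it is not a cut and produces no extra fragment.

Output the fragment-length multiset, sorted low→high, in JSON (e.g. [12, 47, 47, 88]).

Per-enzyme occurrences:
  AzqVI (GTTGGCAC, off=6): starts [10, 20, 40, 68, 90, 103, 121] → cuts [16, 26, 46, 74, 96, 109, 127]
  OquI (CTTA, off=3): starts [61, 98, 113] → cuts [64, 101, 116]
  HnxI (TCTGTA, off=1): starts [79] → cuts [80]
  CdoIX (CAACC, off=3): starts [1] → cuts [4]
  ZebIV (ATATCC, off=5): starts [33, 55] → cuts [38, 60]

All cut coordinates (distinct, sorted): [4, 16, 26, 38, 46, 60, 64, 74, 80, 96, 101, 109, 116, 127]

Fragments:
  [0,4): 4 bp
  [4,16): 12 bp
  [16,26): 10 bp
  [26,38): 12 bp
  [38,46): 8 bp
  [46,60): 14 bp
  [60,64): 4 bp
  [64,74): 10 bp
  [74,80): 6 bp
  [80,96): 16 bp
  [96,101): 5 bp
  [101,109): 8 bp
  [109,116): 7 bp
  [116,127): 11 bp
  [127,140): 13 bp

[4,4,5,6,7,8,8,10,10,11,12,12,13,14,16]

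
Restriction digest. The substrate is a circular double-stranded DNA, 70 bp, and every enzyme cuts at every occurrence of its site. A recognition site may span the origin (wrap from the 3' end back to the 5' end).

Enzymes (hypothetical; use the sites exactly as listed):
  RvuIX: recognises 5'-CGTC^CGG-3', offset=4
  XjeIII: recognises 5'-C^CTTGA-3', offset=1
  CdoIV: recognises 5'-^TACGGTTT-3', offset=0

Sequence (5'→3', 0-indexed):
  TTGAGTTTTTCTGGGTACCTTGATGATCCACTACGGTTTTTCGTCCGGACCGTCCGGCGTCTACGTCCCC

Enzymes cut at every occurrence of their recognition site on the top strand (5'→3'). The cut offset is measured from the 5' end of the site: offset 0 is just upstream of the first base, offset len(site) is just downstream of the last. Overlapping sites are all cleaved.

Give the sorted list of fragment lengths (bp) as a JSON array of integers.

[9,13,14,15,19]

Per-enzyme occurrences:
  RvuIX CGTCCGG/4: at [41, 50] ⇒ [45, 54]
  XjeIII CCTTGA/1: at [17, 68] ⇒ [18, 69]
  CdoIV TACGGTTT/0: at [31] ⇒ [31]

All cut coordinates (distinct, sorted): [18, 31, 45, 54, 69]

Fragments:
  18→31: 13 bp
  31→45: 14 bp
  45→54: 9 bp
  54→69: 15 bp
  69→18 (wrap): 70-69+18 = 19 bp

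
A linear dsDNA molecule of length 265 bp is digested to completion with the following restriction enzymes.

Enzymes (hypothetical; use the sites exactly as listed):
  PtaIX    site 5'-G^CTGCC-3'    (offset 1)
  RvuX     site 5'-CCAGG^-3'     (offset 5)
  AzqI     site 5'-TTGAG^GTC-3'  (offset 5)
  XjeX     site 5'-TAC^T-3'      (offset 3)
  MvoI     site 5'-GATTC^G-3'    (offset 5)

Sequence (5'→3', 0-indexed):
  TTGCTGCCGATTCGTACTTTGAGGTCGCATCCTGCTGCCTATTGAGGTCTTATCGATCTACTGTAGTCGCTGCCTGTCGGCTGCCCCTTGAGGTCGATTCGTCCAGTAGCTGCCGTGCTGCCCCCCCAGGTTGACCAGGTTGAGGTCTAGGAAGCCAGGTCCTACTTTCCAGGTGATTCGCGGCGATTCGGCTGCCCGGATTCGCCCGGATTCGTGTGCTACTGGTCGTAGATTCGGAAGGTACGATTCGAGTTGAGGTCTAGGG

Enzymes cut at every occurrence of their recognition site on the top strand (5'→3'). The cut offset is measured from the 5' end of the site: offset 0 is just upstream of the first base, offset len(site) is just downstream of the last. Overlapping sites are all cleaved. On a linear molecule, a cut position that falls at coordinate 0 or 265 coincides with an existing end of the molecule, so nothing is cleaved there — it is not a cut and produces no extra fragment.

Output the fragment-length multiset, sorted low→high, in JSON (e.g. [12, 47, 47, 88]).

Scan for sites:
  PtaIX (GCTGCC, off=1): starts [2, 33, 68, 79, 108, 116, 190] → cuts [3, 34, 69, 80, 109, 117, 191]
  RvuX (CCAGG, off=5): starts [125, 134, 154, 168] → cuts [130, 139, 159, 173]
  AzqI (TTGAGGTC, off=5): starts [18, 41, 87, 139, 252] → cuts [23, 46, 92, 144, 257]
  XjeX (TACT, off=3): starts [14, 58, 162, 219] → cuts [17, 61, 165, 222]
  MvoI (GATTCG, off=5): starts [8, 95, 174, 184, 198, 208, 230, 244] → cuts [13, 100, 179, 189, 203, 213, 235, 249]

All cut coordinates (distinct, sorted): [3, 13, 17, 23, 34, 46, 61, 69, 80, 92, 100, 109, 117, 130, 139, 144, 159, 165, 173, 179, 189, 191, 203, 213, 222, 235, 249, 257]

Fragments:
  [0,3): 3 bp
  [3,13): 10 bp
  [13,17): 4 bp
  [17,23): 6 bp
  [23,34): 11 bp
  [34,46): 12 bp
  [46,61): 15 bp
  [61,69): 8 bp
  [69,80): 11 bp
  [80,92): 12 bp
  [92,100): 8 bp
  [100,109): 9 bp
  [109,117): 8 bp
  [117,130): 13 bp
  [130,139): 9 bp
  [139,144): 5 bp
  [144,159): 15 bp
  [159,165): 6 bp
  [165,173): 8 bp
  [173,179): 6 bp
  [179,189): 10 bp
  [189,191): 2 bp
  [191,203): 12 bp
  [203,213): 10 bp
  [213,222): 9 bp
  [222,235): 13 bp
  [235,249): 14 bp
  [249,257): 8 bp
  [257,265): 8 bp

[2,3,4,5,6,6,6,8,8,8,8,8,8,9,9,9,10,10,10,11,11,12,12,12,13,13,14,15,15]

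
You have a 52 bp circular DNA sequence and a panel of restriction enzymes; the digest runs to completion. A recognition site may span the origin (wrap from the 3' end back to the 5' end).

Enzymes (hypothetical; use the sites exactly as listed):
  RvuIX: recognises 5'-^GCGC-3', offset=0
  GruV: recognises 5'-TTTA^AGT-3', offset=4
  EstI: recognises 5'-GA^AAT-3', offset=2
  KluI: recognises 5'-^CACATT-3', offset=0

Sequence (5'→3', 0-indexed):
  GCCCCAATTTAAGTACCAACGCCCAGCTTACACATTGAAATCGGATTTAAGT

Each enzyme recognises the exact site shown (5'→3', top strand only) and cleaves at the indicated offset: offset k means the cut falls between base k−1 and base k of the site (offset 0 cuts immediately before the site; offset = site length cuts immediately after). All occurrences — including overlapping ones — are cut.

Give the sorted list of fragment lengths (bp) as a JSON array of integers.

[8,11,14,19]

Site scan:
  RvuIX (GCGC, off=0): no sites
  GruV TTTAAGT/4: at [7, 45] ⇒ [11, 49]
  EstI GAAAT/2: at [36] ⇒ [38]
  KluI CACATT/0: at [30] ⇒ [30]

Pooled cuts: [11, 30, 38, 49]

Fragment lengths:
  11→30: 19 bp
  30→38: 8 bp
  38→49: 11 bp
  49→11 (wrap): 52-49+11 = 14 bp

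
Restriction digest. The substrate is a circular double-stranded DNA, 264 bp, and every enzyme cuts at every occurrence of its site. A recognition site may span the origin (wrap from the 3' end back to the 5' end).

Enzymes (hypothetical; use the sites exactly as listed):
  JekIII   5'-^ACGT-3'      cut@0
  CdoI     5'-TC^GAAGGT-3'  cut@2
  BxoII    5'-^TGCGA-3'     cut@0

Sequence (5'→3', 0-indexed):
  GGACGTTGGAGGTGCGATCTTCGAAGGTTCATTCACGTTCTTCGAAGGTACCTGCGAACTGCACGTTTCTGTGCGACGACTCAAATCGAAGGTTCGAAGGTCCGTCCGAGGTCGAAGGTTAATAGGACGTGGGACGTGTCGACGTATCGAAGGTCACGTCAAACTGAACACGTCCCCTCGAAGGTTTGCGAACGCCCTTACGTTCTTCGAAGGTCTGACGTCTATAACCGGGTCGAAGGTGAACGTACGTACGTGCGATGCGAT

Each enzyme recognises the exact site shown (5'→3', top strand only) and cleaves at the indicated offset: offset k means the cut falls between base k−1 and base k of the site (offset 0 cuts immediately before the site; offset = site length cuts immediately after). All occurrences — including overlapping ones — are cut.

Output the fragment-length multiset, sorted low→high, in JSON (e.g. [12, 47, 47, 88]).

[3,4,4,5,7,7,7,7,8,8,8,8,9,9,9,9,9,10,10,10,10,12,13,13,14,16,17,18]

Site scan:
  JekIII ACGT/0: at [2, 34, 62, 126, 133, 141, 155, 169, 199, 217, 242, 246, 250] ⇒ [2, 34, 62, 126, 133, 141, 155, 169, 199, 217, 242, 246, 250]
  CdoI TCGAAGGT/2: at [20, 41, 85, 93, 111, 146, 177, 206, 232] ⇒ [22, 43, 87, 95, 113, 148, 179, 208, 234]
  BxoII TGCGA/0: at [12, 52, 71, 186, 253, 258] ⇒ [12, 52, 71, 186, 253, 258]

Pooled cuts: [2, 12, 22, 34, 43, 52, 62, 71, 87, 95, 113, 126, 133, 141, 148, 155, 169, 179, 186, 199, 208, 217, 234, 242, 246, 250, 253, 258]

Fragments:
  2→12: 10 bp
  12→22: 10 bp
  22→34: 12 bp
  34→43: 9 bp
  43→52: 9 bp
  52→62: 10 bp
  62→71: 9 bp
  71→87: 16 bp
  87→95: 8 bp
  95→113: 18 bp
  113→126: 13 bp
  126→133: 7 bp
  133→141: 8 bp
  141→148: 7 bp
  148→155: 7 bp
  155→169: 14 bp
  169→179: 10 bp
  179→186: 7 bp
  186→199: 13 bp
  199→208: 9 bp
  208→217: 9 bp
  217→234: 17 bp
  234→242: 8 bp
  242→246: 4 bp
  246→250: 4 bp
  250→253: 3 bp
  253→258: 5 bp
  258→2 (wrap): 264-258+2 = 8 bp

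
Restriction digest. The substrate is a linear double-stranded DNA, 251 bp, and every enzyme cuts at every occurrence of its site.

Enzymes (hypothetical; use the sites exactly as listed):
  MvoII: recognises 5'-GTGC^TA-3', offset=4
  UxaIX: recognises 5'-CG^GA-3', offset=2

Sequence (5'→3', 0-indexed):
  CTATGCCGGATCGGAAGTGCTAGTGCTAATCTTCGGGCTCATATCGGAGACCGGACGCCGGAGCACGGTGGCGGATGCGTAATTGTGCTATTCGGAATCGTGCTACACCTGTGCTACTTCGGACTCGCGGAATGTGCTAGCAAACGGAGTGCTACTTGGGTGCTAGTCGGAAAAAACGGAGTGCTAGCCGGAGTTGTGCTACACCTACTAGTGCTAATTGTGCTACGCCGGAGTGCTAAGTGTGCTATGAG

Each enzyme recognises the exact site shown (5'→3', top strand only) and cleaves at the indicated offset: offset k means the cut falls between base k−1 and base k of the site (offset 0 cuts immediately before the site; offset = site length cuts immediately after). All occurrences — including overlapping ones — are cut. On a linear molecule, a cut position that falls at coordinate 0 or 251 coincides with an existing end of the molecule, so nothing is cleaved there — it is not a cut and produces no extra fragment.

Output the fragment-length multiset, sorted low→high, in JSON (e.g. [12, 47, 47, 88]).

Per-enzyme occurrences:
  MvoII GTGCTA/4: at [16, 22, 84, 99, 110, 133, 148, 159, 180, 195, 210, 219, 232, 241] ⇒ [20, 26, 88, 103, 114, 137, 152, 163, 184, 199, 214, 223, 236, 245]
  UxaIX CGGA/2: at [6, 11, 44, 51, 58, 71, 92, 119, 127, 144, 167, 176, 188, 228] ⇒ [8, 13, 46, 53, 60, 73, 94, 121, 129, 146, 169, 178, 190, 230]

Pooled cuts: [8, 13, 20, 26, 46, 53, 60, 73, 88, 94, 103, 114, 121, 129, 137, 146, 152, 163, 169, 178, 184, 190, 199, 214, 223, 230, 236, 245]

Fragments:
  [0,8): 8 bp
  [8,13): 5 bp
  [13,20): 7 bp
  [20,26): 6 bp
  [26,46): 20 bp
  [46,53): 7 bp
  [53,60): 7 bp
  [60,73): 13 bp
  [73,88): 15 bp
  [88,94): 6 bp
  [94,103): 9 bp
  [103,114): 11 bp
  [114,121): 7 bp
  [121,129): 8 bp
  [129,137): 8 bp
  [137,146): 9 bp
  [146,152): 6 bp
  [152,163): 11 bp
  [163,169): 6 bp
  [169,178): 9 bp
  [178,184): 6 bp
  [184,190): 6 bp
  [190,199): 9 bp
  [199,214): 15 bp
  [214,223): 9 bp
  [223,230): 7 bp
  [230,236): 6 bp
  [236,245): 9 bp
  [245,251): 6 bp

[5,6,6,6,6,6,6,6,6,7,7,7,7,7,8,8,8,9,9,9,9,9,9,11,11,13,15,15,20]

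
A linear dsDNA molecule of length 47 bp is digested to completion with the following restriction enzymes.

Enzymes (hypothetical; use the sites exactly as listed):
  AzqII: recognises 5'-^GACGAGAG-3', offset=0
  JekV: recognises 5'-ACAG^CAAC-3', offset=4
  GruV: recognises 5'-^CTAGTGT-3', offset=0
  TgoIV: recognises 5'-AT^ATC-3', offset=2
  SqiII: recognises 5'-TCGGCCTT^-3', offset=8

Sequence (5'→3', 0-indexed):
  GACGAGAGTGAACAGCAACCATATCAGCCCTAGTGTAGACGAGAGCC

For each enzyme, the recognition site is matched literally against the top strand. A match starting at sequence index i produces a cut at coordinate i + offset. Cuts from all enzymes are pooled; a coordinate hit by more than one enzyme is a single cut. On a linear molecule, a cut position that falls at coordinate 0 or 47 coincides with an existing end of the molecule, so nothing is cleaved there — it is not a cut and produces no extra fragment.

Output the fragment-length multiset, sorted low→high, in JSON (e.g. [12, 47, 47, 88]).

[7,7,8,10,15]

Per-enzyme occurrences:
  AzqII GACGAGAG/0: at [0, 37] ⇒ [37] (position 0 is a terminus of the linear molecule — no cut)
  JekV ACAGCAAC/4: at [11] ⇒ [15]
  GruV CTAGTGT/0: at [29] ⇒ [29]
  TgoIV ATATC/2: at [20] ⇒ [22]
  SqiII (TCGGCCTT, off=8): no sites

Pooled cuts: [15, 22, 29, 37]

Fragment lengths:
  [0,15): 15 bp
  [15,22): 7 bp
  [22,29): 7 bp
  [29,37): 8 bp
  [37,47): 10 bp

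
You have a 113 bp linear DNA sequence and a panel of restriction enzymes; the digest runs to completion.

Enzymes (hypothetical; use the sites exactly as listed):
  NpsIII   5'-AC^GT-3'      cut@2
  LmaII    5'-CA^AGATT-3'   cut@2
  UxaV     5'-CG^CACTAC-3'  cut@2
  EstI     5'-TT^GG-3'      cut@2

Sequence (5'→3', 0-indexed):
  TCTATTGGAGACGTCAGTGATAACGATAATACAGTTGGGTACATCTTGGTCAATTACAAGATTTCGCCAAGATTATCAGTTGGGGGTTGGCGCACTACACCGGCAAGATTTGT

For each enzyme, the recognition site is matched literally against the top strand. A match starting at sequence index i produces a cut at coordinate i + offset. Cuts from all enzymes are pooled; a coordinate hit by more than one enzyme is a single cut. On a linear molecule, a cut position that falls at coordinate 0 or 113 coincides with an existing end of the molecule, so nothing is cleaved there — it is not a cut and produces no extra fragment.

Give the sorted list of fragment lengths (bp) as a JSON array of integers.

Site scan:
  NpsIII ACGT/2: at [10] ⇒ [12]
  LmaII CAAGATT/2: at [56, 67, 103] ⇒ [58, 69, 105]
  UxaV CGCACTAC/2: at [90] ⇒ [92]
  EstI TTGG/2: at [4, 34, 45, 79, 86] ⇒ [6, 36, 47, 81, 88]

Pooled cuts: [6, 12, 36, 47, 58, 69, 81, 88, 92, 105]

Fragment lengths:
  [0,6): 6 bp
  [6,12): 6 bp
  [12,36): 24 bp
  [36,47): 11 bp
  [47,58): 11 bp
  [58,69): 11 bp
  [69,81): 12 bp
  [81,88): 7 bp
  [88,92): 4 bp
  [92,105): 13 bp
  [105,113): 8 bp

[4,6,6,7,8,11,11,11,12,13,24]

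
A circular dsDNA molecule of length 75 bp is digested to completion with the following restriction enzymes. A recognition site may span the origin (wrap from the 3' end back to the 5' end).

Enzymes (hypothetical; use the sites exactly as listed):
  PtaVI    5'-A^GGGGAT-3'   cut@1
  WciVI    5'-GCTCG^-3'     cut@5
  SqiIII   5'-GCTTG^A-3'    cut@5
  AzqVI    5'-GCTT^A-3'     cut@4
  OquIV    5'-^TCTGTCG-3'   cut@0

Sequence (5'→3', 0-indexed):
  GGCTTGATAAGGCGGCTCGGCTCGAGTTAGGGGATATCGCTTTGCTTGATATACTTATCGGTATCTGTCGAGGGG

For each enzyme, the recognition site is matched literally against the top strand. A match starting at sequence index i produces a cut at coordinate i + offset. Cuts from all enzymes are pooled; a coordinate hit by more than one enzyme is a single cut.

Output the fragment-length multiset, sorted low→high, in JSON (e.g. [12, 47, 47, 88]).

Scan for sites:
  PtaVI AGGGGAT/1: at [28] ⇒ [29]
  WciVI GCTCG/5: at [14, 19] ⇒ [19, 24]
  SqiIII GCTTGA/5: at [1, 43] ⇒ [6, 48]
  AzqVI (GCTTA, off=4): no sites
  OquIV TCTGTCG/0: at [63] ⇒ [63]

All cut coordinates (distinct, sorted): [6, 19, 24, 29, 48, 63]

Fragments:
  6→19: 13 bp
  19→24: 5 bp
  24→29: 5 bp
  29→48: 19 bp
  48→63: 15 bp
  63→6 (wrap): 75-63+6 = 18 bp

[5,5,13,15,18,19]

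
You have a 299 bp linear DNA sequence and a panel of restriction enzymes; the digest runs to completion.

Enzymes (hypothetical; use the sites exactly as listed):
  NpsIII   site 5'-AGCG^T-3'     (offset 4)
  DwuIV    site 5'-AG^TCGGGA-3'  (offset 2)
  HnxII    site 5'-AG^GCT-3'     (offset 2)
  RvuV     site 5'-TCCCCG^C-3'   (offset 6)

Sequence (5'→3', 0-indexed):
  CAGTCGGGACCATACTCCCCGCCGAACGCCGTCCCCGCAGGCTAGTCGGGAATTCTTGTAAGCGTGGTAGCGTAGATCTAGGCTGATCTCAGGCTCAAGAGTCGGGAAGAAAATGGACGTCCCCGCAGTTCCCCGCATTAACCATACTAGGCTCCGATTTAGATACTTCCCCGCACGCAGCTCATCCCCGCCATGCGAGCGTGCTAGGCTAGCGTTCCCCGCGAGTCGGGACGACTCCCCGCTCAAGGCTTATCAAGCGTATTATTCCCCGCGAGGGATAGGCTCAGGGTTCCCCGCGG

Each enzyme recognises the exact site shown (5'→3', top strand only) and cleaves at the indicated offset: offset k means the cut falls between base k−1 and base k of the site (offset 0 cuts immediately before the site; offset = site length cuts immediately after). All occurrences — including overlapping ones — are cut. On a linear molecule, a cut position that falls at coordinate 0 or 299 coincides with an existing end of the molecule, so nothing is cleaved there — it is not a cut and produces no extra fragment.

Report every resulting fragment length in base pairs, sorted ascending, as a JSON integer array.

Per-enzyme occurrences:
  NpsIII AGCGT/4: at [60, 68, 197, 210, 255] ⇒ [64, 72, 201, 214, 259]
  DwuIV AGTCGGGA/2: at [1, 43, 99, 223] ⇒ [3, 45, 101, 225]
  HnxII AGGCT/2: at [38, 79, 90, 148, 205, 245, 279] ⇒ [40, 81, 92, 150, 207, 247, 281]
  RvuV TCCCCGC/6: at [15, 31, 119, 129, 167, 184, 215, 235, 265, 290] ⇒ [21, 37, 125, 135, 173, 190, 221, 241, 271, 296]

All cut coordinates (distinct, sorted): [3, 21, 37, 40, 45, 64, 72, 81, 92, 101, 125, 135, 150, 173, 190, 201, 207, 214, 221, 225, 241, 247, 259, 271, 281, 296]

Fragment lengths:
  [0,3): 3 bp
  [3,21): 18 bp
  [21,37): 16 bp
  [37,40): 3 bp
  [40,45): 5 bp
  [45,64): 19 bp
  [64,72): 8 bp
  [72,81): 9 bp
  [81,92): 11 bp
  [92,101): 9 bp
  [101,125): 24 bp
  [125,135): 10 bp
  [135,150): 15 bp
  [150,173): 23 bp
  [173,190): 17 bp
  [190,201): 11 bp
  [201,207): 6 bp
  [207,214): 7 bp
  [214,221): 7 bp
  [221,225): 4 bp
  [225,241): 16 bp
  [241,247): 6 bp
  [247,259): 12 bp
  [259,271): 12 bp
  [271,281): 10 bp
  [281,296): 15 bp
  [296,299): 3 bp

[3,3,3,4,5,6,6,7,7,8,9,9,10,10,11,11,12,12,15,15,16,16,17,18,19,23,24]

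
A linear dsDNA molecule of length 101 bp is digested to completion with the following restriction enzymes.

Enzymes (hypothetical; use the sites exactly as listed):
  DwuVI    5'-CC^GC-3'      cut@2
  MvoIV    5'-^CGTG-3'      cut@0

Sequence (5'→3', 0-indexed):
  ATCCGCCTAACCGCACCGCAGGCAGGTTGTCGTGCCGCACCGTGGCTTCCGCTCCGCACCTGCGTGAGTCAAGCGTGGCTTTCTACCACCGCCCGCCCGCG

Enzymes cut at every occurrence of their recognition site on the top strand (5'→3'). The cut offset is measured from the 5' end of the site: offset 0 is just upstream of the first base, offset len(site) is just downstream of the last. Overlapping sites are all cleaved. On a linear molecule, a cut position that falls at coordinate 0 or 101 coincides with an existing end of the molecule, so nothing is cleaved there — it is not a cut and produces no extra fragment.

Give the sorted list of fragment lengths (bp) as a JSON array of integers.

[3,4,4,4,4,5,5,6,7,8,10,11,13,17]

Per-enzyme occurrences:
  DwuVI CCGC/2: at [2, 10, 15, 34, 48, 53, 88, 92, 96] ⇒ [4, 12, 17, 36, 50, 55, 90, 94, 98]
  MvoIV CGTG/0: at [30, 40, 62, 73] ⇒ [30, 40, 62, 73]

All cut coordinates (distinct, sorted): [4, 12, 17, 30, 36, 40, 50, 55, 62, 73, 90, 94, 98]

Fragment lengths:
  [0,4): 4 bp
  [4,12): 8 bp
  [12,17): 5 bp
  [17,30): 13 bp
  [30,36): 6 bp
  [36,40): 4 bp
  [40,50): 10 bp
  [50,55): 5 bp
  [55,62): 7 bp
  [62,73): 11 bp
  [73,90): 17 bp
  [90,94): 4 bp
  [94,98): 4 bp
  [98,101): 3 bp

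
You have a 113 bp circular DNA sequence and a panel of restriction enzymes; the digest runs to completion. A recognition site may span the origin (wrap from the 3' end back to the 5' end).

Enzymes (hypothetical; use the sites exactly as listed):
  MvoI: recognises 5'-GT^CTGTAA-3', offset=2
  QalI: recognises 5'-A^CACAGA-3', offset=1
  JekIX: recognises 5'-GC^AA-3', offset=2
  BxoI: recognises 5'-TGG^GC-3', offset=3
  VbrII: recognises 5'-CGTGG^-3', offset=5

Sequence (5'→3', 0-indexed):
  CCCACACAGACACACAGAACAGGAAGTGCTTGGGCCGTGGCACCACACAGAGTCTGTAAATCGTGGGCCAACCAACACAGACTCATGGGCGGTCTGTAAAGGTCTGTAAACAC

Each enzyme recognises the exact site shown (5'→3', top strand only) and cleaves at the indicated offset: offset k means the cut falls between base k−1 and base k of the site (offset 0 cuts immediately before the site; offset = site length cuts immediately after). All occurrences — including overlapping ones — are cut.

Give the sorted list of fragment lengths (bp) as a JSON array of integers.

Site scan:
  MvoI GTCTGTAA/2: at [51, 91, 101] ⇒ [53, 93, 103]
  QalI ACACAGA/1: at [3, 11, 44, 74] ⇒ [4, 12, 45, 75]
  JekIX (GCAA, off=2): no sites
  BxoI TGGGC/3: at [30, 63, 85] ⇒ [33, 66, 88]
  VbrII CGTGG/5: at [35, 61] ⇒ [40, 66]

All cut coordinates (distinct, sorted): [4, 12, 33, 40, 45, 53, 66, 75, 88, 93, 103]

Fragment lengths:
  4→12: 8 bp
  12→33: 21 bp
  33→40: 7 bp
  40→45: 5 bp
  45→53: 8 bp
  53→66: 13 bp
  66→75: 9 bp
  75→88: 13 bp
  88→93: 5 bp
  93→103: 10 bp
  103→4 (wrap): 113-103+4 = 14 bp

[5,5,7,8,8,9,10,13,13,14,21]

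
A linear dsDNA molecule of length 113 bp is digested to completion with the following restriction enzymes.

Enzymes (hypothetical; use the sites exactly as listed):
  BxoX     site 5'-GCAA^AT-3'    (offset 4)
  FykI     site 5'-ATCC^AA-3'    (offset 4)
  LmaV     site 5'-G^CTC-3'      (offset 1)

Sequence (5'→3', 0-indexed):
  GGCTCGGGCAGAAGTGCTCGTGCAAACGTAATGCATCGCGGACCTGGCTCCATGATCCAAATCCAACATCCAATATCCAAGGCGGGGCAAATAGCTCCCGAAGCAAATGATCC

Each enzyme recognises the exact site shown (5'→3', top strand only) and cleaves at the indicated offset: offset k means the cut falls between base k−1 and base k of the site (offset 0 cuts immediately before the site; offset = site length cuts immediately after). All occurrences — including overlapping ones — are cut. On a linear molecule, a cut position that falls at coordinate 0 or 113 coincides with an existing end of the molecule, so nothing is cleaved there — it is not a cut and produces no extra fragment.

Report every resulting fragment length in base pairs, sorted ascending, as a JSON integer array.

[2,4,6,7,7,7,11,12,12,14,31]

Site scan:
  BxoX (GCAAAT, off=4): starts [86, 102] → cuts [90, 106]
  FykI (ATCCAA, off=4): starts [54, 60, 67, 74] → cuts [58, 64, 71, 78]
  LmaV (GCTC, off=1): starts [1, 15, 46, 93] → cuts [2, 16, 47, 94]

All cut coordinates (distinct, sorted): [2, 16, 47, 58, 64, 71, 78, 90, 94, 106]

Fragments:
  [0,2): 2 bp
  [2,16): 14 bp
  [16,47): 31 bp
  [47,58): 11 bp
  [58,64): 6 bp
  [64,71): 7 bp
  [71,78): 7 bp
  [78,90): 12 bp
  [90,94): 4 bp
  [94,106): 12 bp
  [106,113): 7 bp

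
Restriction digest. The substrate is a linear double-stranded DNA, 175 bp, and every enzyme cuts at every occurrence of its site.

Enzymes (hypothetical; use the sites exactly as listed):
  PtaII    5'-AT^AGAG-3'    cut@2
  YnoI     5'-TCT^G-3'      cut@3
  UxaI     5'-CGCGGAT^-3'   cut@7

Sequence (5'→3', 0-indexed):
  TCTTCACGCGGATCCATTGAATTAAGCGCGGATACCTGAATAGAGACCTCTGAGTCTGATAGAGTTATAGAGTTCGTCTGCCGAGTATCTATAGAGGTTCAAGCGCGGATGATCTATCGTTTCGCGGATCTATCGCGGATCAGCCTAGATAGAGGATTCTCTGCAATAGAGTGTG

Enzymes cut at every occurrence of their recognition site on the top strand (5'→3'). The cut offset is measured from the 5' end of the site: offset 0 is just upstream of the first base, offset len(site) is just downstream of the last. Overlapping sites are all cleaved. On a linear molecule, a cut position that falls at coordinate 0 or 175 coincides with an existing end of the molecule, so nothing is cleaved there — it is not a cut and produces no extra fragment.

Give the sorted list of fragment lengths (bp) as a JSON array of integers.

Scan for sites:
  PtaII ATAGAG/2: at [39, 58, 66, 90, 148, 165] ⇒ [41, 60, 68, 92, 150, 167]
  YnoI TCTG/3: at [48, 54, 76, 159] ⇒ [51, 57, 79, 162]
  UxaI CGCGGAT/7: at [6, 26, 103, 122, 133] ⇒ [13, 33, 110, 129, 140]

Pooled cuts: [13, 33, 41, 51, 57, 60, 68, 79, 92, 110, 129, 140, 150, 162, 167]

Fragment lengths:
  [0,13): 13 bp
  [13,33): 20 bp
  [33,41): 8 bp
  [41,51): 10 bp
  [51,57): 6 bp
  [57,60): 3 bp
  [60,68): 8 bp
  [68,79): 11 bp
  [79,92): 13 bp
  [92,110): 18 bp
  [110,129): 19 bp
  [129,140): 11 bp
  [140,150): 10 bp
  [150,162): 12 bp
  [162,167): 5 bp
  [167,175): 8 bp

[3,5,6,8,8,8,10,10,11,11,12,13,13,18,19,20]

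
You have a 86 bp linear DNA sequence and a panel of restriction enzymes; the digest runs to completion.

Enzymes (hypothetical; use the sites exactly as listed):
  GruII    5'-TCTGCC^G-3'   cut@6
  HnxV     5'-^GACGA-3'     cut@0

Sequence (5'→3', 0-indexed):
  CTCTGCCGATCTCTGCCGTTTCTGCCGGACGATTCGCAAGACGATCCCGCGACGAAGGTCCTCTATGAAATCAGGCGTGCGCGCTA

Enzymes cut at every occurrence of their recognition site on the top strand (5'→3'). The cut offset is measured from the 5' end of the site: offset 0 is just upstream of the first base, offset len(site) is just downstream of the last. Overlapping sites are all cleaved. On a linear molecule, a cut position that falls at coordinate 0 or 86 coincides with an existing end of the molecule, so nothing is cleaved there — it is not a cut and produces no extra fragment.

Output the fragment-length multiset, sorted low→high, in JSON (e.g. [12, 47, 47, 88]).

Scan for sites:
  GruII (TCTGCCG, off=6): starts [1, 11, 20] → cuts [7, 17, 26]
  HnxV (GACGA, off=0): starts [27, 39, 50] → cuts [27, 39, 50]

All cut coordinates (distinct, sorted): [7, 17, 26, 27, 39, 50]

Fragment lengths:
  [0,7): 7 bp
  [7,17): 10 bp
  [17,26): 9 bp
  [26,27): 1 bp
  [27,39): 12 bp
  [39,50): 11 bp
  [50,86): 36 bp

[1,7,9,10,11,12,36]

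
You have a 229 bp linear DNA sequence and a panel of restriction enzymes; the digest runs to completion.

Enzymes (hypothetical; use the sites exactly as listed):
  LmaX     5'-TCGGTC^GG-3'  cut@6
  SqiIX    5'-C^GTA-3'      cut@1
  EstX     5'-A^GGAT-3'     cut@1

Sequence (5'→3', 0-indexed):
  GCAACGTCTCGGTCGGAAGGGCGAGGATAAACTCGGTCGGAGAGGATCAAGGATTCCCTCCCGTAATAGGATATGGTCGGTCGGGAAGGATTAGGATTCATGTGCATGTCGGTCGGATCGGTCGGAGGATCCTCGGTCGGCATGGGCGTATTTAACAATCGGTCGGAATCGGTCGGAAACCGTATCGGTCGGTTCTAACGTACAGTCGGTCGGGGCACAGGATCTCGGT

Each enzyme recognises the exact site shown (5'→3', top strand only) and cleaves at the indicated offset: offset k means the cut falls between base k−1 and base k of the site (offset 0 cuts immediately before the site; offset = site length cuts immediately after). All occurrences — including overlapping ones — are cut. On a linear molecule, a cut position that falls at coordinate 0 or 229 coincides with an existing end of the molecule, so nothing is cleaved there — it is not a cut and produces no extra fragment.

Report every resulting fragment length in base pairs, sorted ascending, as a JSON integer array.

Scan for sites:
  LmaX TCGGTCGG/6: at [8, 32, 76, 108, 117, 132, 158, 168, 184, 205] ⇒ [14, 38, 82, 114, 123, 138, 164, 174, 190, 211]
  SqiIX CGTA/1: at [61, 146, 180, 198] ⇒ [62, 147, 181, 199]
  EstX AGGAT/1: at [23, 42, 49, 67, 86, 92, 125, 218] ⇒ [24, 43, 50, 68, 87, 93, 126, 219]

Pooled cuts: [14, 24, 38, 43, 50, 62, 68, 82, 87, 93, 114, 123, 126, 138, 147, 164, 174, 181, 190, 199, 211, 219]

Fragment lengths:
  [0,14): 14 bp
  [14,24): 10 bp
  [24,38): 14 bp
  [38,43): 5 bp
  [43,50): 7 bp
  [50,62): 12 bp
  [62,68): 6 bp
  [68,82): 14 bp
  [82,87): 5 bp
  [87,93): 6 bp
  [93,114): 21 bp
  [114,123): 9 bp
  [123,126): 3 bp
  [126,138): 12 bp
  [138,147): 9 bp
  [147,164): 17 bp
  [164,174): 10 bp
  [174,181): 7 bp
  [181,190): 9 bp
  [190,199): 9 bp
  [199,211): 12 bp
  [211,219): 8 bp
  [219,229): 10 bp

[3,5,5,6,6,7,7,8,9,9,9,9,10,10,10,12,12,12,14,14,14,17,21]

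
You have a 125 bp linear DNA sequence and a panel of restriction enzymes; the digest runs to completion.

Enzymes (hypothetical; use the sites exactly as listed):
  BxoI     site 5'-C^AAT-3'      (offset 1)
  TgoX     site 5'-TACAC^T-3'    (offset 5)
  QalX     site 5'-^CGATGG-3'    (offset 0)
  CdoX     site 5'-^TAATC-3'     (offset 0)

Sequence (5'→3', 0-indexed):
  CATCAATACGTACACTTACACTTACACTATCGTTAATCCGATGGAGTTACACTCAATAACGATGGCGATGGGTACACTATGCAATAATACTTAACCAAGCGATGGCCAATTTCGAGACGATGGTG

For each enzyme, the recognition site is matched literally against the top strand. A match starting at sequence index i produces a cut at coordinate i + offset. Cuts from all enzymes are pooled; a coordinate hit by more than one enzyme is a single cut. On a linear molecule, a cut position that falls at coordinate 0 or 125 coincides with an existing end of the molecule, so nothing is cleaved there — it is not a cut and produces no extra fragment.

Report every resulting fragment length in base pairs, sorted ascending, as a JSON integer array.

Scan for sites:
  BxoI (CAAT, off=1): starts [3, 53, 81, 106] → cuts [4, 54, 82, 107]
  TgoX (TACACT, off=5): starts [10, 16, 22, 47, 72] → cuts [15, 21, 27, 52, 77]
  QalX (CGATGG, off=0): starts [38, 59, 65, 99, 117] → cuts [38, 59, 65, 99, 117]
  CdoX (TAATC, off=0): starts [33] → cuts [33]

Pooled cuts: [4, 15, 21, 27, 33, 38, 52, 54, 59, 65, 77, 82, 99, 107, 117]

Fragments:
  [0,4): 4 bp
  [4,15): 11 bp
  [15,21): 6 bp
  [21,27): 6 bp
  [27,33): 6 bp
  [33,38): 5 bp
  [38,52): 14 bp
  [52,54): 2 bp
  [54,59): 5 bp
  [59,65): 6 bp
  [65,77): 12 bp
  [77,82): 5 bp
  [82,99): 17 bp
  [99,107): 8 bp
  [107,117): 10 bp
  [117,125): 8 bp

[2,4,5,5,5,6,6,6,6,8,8,10,11,12,14,17]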